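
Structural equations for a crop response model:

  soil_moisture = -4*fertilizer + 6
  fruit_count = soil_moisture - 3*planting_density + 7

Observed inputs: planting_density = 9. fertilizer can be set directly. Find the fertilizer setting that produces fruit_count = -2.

Substituting into the fruit_count equation gives fruit_count = -4*fertilizer - 14.
Solve -4*fertilizer - 14 = -2: fertilizer = (-2 + 14) / -4 = -3.

fertilizer = -3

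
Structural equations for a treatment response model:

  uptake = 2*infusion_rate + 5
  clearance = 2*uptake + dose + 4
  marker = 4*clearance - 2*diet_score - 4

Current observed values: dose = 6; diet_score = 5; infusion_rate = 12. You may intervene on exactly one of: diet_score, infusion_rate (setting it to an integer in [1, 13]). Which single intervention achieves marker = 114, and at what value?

Intervening on diet_score: marker = -2*diet_score + 268. Reaching 114 requires diet_score = 77, outside [1, 13].
Intervening on infusion_rate: with other inputs at their observed values, marker = 16*infusion_rate + 66. Solving for 114 gives infusion_rate = 3, within [1, 13].

set infusion_rate = 3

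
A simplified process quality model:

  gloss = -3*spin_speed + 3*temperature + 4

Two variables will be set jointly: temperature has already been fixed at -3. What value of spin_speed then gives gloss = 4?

spin_speed = -3

With temperature held at -3:
Substituting into the gloss equation gives gloss = -3*spin_speed - 5.
Solve -3*spin_speed - 5 = 4: spin_speed = (4 + 5) / -3 = -3.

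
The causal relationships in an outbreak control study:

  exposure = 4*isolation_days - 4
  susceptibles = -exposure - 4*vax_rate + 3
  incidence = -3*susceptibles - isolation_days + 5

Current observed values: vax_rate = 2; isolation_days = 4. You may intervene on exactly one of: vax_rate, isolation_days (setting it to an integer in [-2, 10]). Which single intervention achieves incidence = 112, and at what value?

Intervening on vax_rate: with other inputs at their observed values, incidence = 12*vax_rate + 28. Solving for 112 gives vax_rate = 7, within [-2, 10].
Intervening on isolation_days: incidence = 11*isolation_days + 8. Reaching 112 requires isolation_days = 104/11, not an integer.

set vax_rate = 7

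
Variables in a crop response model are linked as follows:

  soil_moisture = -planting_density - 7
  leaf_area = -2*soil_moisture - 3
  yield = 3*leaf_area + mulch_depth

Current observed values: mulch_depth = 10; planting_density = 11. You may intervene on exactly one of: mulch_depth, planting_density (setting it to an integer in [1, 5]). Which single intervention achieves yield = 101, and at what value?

Intervening on mulch_depth: with other inputs at their observed values, yield = mulch_depth + 99. Solving for 101 gives mulch_depth = 2, within [1, 5].
Intervening on planting_density: yield = 6*planting_density + 43. Reaching 101 requires planting_density = 29/3, not an integer.

set mulch_depth = 2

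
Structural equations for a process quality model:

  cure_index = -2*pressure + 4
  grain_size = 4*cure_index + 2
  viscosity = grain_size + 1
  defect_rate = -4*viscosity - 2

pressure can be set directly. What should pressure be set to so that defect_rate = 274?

Substituting into the grain_size equation gives grain_size = -8*pressure + 18.
Substituting into the viscosity equation gives viscosity = -8*pressure + 19.
This gives defect_rate = 32*pressure - 78.
Solve 32*pressure - 78 = 274: pressure = (274 + 78) / 32 = 11.

pressure = 11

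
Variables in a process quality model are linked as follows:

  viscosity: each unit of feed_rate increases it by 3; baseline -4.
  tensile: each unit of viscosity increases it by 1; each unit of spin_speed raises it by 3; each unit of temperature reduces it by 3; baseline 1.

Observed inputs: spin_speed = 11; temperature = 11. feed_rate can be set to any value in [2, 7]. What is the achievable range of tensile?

3 to 18

Substituting into the tensile equation gives tensile = 3*feed_rate - 3.
Linear in feed_rate, so extremes are at the endpoints: feed_rate = 2 gives tensile = 3; feed_rate = 7 gives tensile = 18.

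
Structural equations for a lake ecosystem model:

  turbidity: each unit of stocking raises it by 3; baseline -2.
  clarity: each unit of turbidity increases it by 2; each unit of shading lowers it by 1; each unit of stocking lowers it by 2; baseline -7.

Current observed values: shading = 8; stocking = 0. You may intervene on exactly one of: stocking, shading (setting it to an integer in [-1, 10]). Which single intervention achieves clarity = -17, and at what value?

Intervening on stocking: clarity = 4*stocking - 19. Reaching -17 requires stocking = 1/2, not an integer.
Intervening on shading: with other inputs at their observed values, clarity = -shading - 11. Solving for -17 gives shading = 6, within [-1, 10].

set shading = 6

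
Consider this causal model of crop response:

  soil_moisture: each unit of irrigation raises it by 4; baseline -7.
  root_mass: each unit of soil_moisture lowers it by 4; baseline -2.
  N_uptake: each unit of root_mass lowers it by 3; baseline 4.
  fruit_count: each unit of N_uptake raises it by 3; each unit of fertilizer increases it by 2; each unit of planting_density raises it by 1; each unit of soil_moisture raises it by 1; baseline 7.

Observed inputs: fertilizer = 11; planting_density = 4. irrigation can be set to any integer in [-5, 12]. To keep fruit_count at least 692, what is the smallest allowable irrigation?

irrigation = 6

Substituting into the root_mass equation gives root_mass = -16*irrigation + 26.
This gives N_uptake = 48*irrigation - 74.
So fruit_count = 148*irrigation - 196.
Require 148*irrigation - 196 ≥ 692, so irrigation ≥ 6.
The smallest integer in [-5, 12] satisfying this is 6.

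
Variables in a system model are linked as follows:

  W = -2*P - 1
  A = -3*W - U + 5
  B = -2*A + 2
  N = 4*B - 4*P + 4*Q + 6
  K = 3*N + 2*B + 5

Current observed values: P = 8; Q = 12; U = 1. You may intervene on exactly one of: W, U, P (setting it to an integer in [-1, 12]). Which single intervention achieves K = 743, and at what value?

Intervening on W: with other inputs at their observed values, K = 84*W - 13. Solving for 743 gives W = 9, within [-1, 12].
Intervening on U: K = 28*U - 1469. Reaching 743 requires U = 79, outside [-1, 12].
Intervening on P: K = -180*P - 1. Reaching 743 requires P = -62/15, not an integer.

set W = 9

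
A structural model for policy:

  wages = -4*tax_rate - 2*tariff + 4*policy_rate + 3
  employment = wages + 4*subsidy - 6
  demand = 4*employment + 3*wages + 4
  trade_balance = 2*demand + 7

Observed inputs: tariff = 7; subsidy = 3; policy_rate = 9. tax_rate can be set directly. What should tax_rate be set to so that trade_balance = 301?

tax_rate = 2

Substituting into the wages equation gives wages = -4*tax_rate + 25.
Substituting into the employment equation gives employment = -4*tax_rate + 31.
demand becomes -28*tax_rate + 203.
trade_balance becomes -56*tax_rate + 413.
Solve -56*tax_rate + 413 = 301: tax_rate = (301 - 413) / -56 = 2.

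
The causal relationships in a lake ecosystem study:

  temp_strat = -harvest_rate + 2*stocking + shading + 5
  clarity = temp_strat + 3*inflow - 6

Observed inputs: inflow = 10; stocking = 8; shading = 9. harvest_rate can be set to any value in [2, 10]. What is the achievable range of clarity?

44 to 52

Substituting into the temp_strat equation gives temp_strat = -harvest_rate + 30.
clarity becomes -harvest_rate + 54.
Linear in harvest_rate, so extremes are at the endpoints: harvest_rate = 2 gives clarity = 52; harvest_rate = 10 gives clarity = 44.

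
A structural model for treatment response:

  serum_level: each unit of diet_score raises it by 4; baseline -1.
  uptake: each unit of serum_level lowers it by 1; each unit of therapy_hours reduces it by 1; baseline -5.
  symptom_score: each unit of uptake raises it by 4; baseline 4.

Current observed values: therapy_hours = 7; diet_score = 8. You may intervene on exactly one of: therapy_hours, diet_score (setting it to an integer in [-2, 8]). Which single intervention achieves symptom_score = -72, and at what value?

Intervening on therapy_hours: symptom_score = -4*therapy_hours - 140. Reaching -72 requires therapy_hours = -17, outside [-2, 8].
Intervening on diet_score: with other inputs at their observed values, symptom_score = -16*diet_score - 40. Solving for -72 gives diet_score = 2, within [-2, 8].

set diet_score = 2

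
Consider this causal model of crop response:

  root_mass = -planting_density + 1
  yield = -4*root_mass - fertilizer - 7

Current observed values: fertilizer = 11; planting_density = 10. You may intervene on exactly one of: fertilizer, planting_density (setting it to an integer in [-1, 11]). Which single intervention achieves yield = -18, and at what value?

set planting_density = 1

Intervening on fertilizer: yield = -fertilizer + 29. Reaching -18 requires fertilizer = 47, outside [-1, 11].
Intervening on planting_density: with other inputs at their observed values, yield = 4*planting_density - 22. Solving for -18 gives planting_density = 1, within [-1, 11].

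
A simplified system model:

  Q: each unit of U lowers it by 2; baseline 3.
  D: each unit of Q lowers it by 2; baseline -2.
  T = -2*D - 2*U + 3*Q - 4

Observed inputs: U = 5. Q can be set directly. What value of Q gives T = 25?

Intervening on Q fixes its value directly, overriding its dependence on U.
Substituting into the T equation gives T = 7*Q - 10.
Solve 7*Q - 10 = 25: Q = (25 + 10) / 7 = 5.

Q = 5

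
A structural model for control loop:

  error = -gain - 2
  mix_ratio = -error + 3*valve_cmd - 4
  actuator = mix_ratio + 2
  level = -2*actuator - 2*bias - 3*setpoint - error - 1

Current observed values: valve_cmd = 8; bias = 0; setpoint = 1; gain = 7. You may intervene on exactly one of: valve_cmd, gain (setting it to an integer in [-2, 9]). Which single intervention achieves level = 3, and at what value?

Intervening on valve_cmd: with other inputs at their observed values, level = -6*valve_cmd - 9. Solving for 3 gives valve_cmd = -2, within [-2, 9].
Intervening on gain: level = -gain - 50. Reaching 3 requires gain = -53, outside [-2, 9].

set valve_cmd = -2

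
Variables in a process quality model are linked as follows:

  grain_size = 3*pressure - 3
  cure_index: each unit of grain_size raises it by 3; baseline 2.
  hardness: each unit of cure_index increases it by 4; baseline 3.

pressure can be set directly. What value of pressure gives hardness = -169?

Substituting into the cure_index equation gives cure_index = 9*pressure - 7.
Substituting into the hardness equation gives hardness = 36*pressure - 25.
Solve 36*pressure - 25 = -169: pressure = (-169 + 25) / 36 = -4.

pressure = -4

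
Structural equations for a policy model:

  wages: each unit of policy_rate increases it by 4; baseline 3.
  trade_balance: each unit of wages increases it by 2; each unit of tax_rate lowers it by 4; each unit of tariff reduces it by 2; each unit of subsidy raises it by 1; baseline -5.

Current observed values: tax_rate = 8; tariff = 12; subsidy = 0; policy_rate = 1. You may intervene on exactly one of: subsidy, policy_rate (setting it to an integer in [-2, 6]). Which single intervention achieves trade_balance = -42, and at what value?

Intervening on subsidy: with other inputs at their observed values, trade_balance = subsidy - 47. Solving for -42 gives subsidy = 5, within [-2, 6].
Intervening on policy_rate: trade_balance = 8*policy_rate - 55. Reaching -42 requires policy_rate = 13/8, not an integer.

set subsidy = 5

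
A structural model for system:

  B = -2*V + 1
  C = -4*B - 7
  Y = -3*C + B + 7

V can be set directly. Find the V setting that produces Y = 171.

V = -5

Substituting into the C equation gives C = 8*V - 11.
Substituting into the Y equation gives Y = -26*V + 41.
Solve -26*V + 41 = 171: V = (171 - 41) / -26 = -5.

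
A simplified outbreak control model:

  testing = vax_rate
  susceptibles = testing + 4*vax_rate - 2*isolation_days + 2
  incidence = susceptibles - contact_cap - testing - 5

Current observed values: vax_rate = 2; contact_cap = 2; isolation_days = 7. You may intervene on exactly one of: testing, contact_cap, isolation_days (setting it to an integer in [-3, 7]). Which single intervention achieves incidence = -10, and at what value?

set contact_cap = 1

Intervening on testing: the paths from testing to incidence cancel (net effect zero), leaving incidence = -11; -10 is unreachable this way.
Intervening on contact_cap: with other inputs at their observed values, incidence = -contact_cap - 9. Solving for -10 gives contact_cap = 1, within [-3, 7].
Intervening on isolation_days: incidence = -2*isolation_days + 3. Reaching -10 requires isolation_days = 13/2, not an integer.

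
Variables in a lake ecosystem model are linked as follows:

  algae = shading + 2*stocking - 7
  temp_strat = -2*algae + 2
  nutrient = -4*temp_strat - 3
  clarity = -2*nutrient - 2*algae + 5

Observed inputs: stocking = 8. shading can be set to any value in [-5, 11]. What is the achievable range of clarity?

-333 to -45

Substituting into the algae equation gives algae = shading + 9.
Substituting into the temp_strat equation gives temp_strat = -2*shading - 16.
nutrient becomes 8*shading + 61.
clarity becomes -18*shading - 135.
Linear in shading, so extremes are at the endpoints: shading = -5 gives clarity = -45; shading = 11 gives clarity = -333.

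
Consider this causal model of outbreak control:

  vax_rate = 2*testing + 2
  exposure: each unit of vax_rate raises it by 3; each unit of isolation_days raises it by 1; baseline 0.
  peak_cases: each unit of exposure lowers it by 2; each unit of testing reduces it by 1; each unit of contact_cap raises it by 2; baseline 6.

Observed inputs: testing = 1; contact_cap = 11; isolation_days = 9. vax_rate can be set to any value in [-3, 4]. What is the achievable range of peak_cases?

Intervening on vax_rate fixes its value directly, overriding its dependence on testing.
Substituting into the exposure equation gives exposure = 3*vax_rate + 9.
So peak_cases = -6*vax_rate + 9.
Linear in vax_rate, so extremes are at the endpoints: vax_rate = -3 gives peak_cases = 27; vax_rate = 4 gives peak_cases = -15.

-15 to 27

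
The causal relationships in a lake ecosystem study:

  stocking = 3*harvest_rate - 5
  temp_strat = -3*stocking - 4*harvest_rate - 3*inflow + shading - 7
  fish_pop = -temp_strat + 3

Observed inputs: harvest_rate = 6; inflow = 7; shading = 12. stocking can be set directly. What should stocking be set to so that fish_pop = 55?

Intervening on stocking fixes its value directly, overriding its dependence on harvest_rate.
Substituting into the temp_strat equation gives temp_strat = -3*stocking - 40.
So fish_pop = 3*stocking + 43.
Solve 3*stocking + 43 = 55: stocking = (55 - 43) / 3 = 4.

stocking = 4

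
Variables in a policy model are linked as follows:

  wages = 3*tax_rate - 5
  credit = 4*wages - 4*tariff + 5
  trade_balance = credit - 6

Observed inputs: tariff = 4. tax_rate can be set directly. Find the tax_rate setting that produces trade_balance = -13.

Substituting into the credit equation gives credit = 12*tax_rate - 31.
This gives trade_balance = 12*tax_rate - 37.
Solve 12*tax_rate - 37 = -13: tax_rate = (-13 + 37) / 12 = 2.

tax_rate = 2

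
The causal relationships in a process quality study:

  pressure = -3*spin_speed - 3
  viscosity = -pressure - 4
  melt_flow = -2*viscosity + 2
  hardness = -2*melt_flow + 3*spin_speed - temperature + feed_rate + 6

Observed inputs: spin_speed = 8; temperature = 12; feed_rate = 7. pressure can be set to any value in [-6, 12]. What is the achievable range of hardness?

Intervening on pressure fixes its value directly, overriding its dependence on spin_speed.
Substituting into the melt_flow equation gives melt_flow = 2*pressure + 10.
Substituting into the hardness equation gives hardness = -4*pressure + 5.
Linear in pressure, so extremes are at the endpoints: pressure = -6 gives hardness = 29; pressure = 12 gives hardness = -43.

-43 to 29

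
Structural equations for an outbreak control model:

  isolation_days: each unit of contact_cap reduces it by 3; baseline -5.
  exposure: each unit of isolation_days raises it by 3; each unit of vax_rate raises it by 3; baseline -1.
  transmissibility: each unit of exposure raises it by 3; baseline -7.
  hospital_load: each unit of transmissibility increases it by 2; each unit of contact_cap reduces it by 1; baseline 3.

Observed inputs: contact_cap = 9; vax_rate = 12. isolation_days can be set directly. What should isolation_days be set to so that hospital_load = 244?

isolation_days = 3

Intervening on isolation_days fixes its value directly, overriding its dependence on contact_cap.
Substituting into the exposure equation gives exposure = 3*isolation_days + 35.
This gives transmissibility = 9*isolation_days + 98.
Substituting into the hospital_load equation gives hospital_load = 18*isolation_days + 190.
Solve 18*isolation_days + 190 = 244: isolation_days = (244 - 190) / 18 = 3.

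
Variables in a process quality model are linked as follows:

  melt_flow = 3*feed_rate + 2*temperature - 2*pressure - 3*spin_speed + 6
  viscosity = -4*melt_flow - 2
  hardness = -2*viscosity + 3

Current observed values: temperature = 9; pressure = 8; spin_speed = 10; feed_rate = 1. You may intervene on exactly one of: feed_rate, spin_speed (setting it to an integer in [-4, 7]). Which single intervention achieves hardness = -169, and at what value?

Intervening on feed_rate: with other inputs at their observed values, hardness = 24*feed_rate - 169. Solving for -169 gives feed_rate = 0, within [-4, 7].
Intervening on spin_speed: hardness = -24*spin_speed + 95. Reaching -169 requires spin_speed = 11, outside [-4, 7].

set feed_rate = 0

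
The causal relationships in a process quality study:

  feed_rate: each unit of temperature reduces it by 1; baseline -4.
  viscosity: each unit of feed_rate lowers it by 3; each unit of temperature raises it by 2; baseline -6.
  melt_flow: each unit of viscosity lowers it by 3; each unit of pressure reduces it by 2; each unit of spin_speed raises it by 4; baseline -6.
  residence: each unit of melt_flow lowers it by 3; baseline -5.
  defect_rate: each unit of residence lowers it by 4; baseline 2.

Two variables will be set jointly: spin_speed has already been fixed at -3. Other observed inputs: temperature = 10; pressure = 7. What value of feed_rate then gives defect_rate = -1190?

feed_rate = -3

With spin_speed held at -3:
Intervening on feed_rate fixes its value directly, overriding its dependence on temperature.
Substituting into the viscosity equation gives viscosity = -3*feed_rate + 14.
This gives melt_flow = 9*feed_rate - 74.
This gives residence = -27*feed_rate + 217.
Substituting into the defect_rate equation gives defect_rate = 108*feed_rate - 866.
Solve 108*feed_rate - 866 = -1190: feed_rate = (-1190 + 866) / 108 = -3.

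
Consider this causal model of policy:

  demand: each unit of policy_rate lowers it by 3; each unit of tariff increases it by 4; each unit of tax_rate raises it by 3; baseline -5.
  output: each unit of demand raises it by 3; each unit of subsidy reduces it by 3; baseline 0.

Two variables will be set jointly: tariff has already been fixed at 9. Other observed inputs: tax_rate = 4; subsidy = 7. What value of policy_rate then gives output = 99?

With tariff held at 9:
Substituting into the demand equation gives demand = -3*policy_rate + 43.
output becomes -9*policy_rate + 108.
Solve -9*policy_rate + 108 = 99: policy_rate = (99 - 108) / -9 = 1.

policy_rate = 1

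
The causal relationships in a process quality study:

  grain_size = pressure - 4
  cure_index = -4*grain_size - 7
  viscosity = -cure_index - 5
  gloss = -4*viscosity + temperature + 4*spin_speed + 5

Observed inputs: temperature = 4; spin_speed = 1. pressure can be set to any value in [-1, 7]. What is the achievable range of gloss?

Substituting into the cure_index equation gives cure_index = -4*pressure + 9.
This gives viscosity = 4*pressure - 14.
This gives gloss = -16*pressure + 69.
Linear in pressure, so extremes are at the endpoints: pressure = -1 gives gloss = 85; pressure = 7 gives gloss = -43.

-43 to 85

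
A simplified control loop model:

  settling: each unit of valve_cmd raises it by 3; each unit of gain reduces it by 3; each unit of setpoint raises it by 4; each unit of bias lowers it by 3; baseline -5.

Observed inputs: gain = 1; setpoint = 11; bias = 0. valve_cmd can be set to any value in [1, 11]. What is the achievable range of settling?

39 to 69

Substituting into the settling equation gives settling = 3*valve_cmd + 36.
Linear in valve_cmd, so extremes are at the endpoints: valve_cmd = 1 gives settling = 39; valve_cmd = 11 gives settling = 69.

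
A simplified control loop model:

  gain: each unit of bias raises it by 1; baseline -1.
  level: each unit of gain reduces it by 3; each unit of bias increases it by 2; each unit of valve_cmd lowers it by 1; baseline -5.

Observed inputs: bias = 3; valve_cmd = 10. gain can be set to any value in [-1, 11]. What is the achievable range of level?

Intervening on gain fixes its value directly, overriding its dependence on bias.
Substituting into the level equation gives level = -3*gain - 9.
Linear in gain, so extremes are at the endpoints: gain = -1 gives level = -6; gain = 11 gives level = -42.

-42 to -6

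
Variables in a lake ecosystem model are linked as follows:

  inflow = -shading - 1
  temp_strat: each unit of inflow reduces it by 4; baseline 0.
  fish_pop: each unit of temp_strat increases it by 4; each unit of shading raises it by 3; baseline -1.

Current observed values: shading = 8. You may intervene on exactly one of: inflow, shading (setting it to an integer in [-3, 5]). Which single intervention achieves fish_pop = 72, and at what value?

set shading = 3

Intervening on inflow: fish_pop = -16*inflow + 23. Reaching 72 requires inflow = -49/16, not an integer.
Intervening on shading: with other inputs at their observed values, fish_pop = 19*shading + 15. Solving for 72 gives shading = 3, within [-3, 5].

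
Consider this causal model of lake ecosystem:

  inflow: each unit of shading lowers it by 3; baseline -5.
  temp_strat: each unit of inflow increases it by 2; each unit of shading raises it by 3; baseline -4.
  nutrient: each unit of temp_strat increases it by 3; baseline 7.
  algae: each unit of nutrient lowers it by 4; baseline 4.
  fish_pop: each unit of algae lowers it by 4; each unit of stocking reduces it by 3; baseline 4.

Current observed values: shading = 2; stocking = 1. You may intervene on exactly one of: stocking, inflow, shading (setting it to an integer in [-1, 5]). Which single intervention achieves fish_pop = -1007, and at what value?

Intervening on stocking: fish_pop = -3*stocking - 860. Reaching -1007 requires stocking = 49, outside [-1, 5].
Intervening on inflow: fish_pop = 96*inflow + 193. Reaching -1007 requires inflow = -25/2, not an integer.
Intervening on shading: with other inputs at their observed values, fish_pop = -144*shading - 575. Solving for -1007 gives shading = 3, within [-1, 5].

set shading = 3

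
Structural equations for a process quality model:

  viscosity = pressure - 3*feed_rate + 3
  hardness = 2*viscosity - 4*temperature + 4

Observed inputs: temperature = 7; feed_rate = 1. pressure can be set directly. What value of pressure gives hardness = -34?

Substituting into the viscosity equation gives viscosity = pressure.
Substituting into the hardness equation gives hardness = 2*pressure - 24.
Solve 2*pressure - 24 = -34: pressure = (-34 + 24) / 2 = -5.

pressure = -5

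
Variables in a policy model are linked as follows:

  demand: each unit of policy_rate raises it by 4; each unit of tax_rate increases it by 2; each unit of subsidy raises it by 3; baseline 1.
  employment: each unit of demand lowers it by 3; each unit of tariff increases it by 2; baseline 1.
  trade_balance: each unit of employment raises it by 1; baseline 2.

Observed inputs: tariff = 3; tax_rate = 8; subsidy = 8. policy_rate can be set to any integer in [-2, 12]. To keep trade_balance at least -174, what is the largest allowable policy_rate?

Substituting into the demand equation gives demand = 4*policy_rate + 41.
employment becomes -12*policy_rate - 116.
Substituting into the trade_balance equation gives trade_balance = -12*policy_rate - 114.
Require -12*policy_rate - 114 ≥ -174, so policy_rate ≤ 5.
The largest integer in [-2, 12] satisfying this is 5.

policy_rate = 5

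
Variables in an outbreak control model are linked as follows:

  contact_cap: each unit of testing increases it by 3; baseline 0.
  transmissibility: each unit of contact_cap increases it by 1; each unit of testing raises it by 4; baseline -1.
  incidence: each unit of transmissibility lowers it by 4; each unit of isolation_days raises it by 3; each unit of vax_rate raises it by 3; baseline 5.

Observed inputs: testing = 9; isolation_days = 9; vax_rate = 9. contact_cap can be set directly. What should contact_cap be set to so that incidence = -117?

Intervening on contact_cap fixes its value directly, overriding its dependence on testing.
Substituting into the transmissibility equation gives transmissibility = contact_cap + 35.
Substituting into the incidence equation gives incidence = -4*contact_cap - 81.
Solve -4*contact_cap - 81 = -117: contact_cap = (-117 + 81) / -4 = 9.

contact_cap = 9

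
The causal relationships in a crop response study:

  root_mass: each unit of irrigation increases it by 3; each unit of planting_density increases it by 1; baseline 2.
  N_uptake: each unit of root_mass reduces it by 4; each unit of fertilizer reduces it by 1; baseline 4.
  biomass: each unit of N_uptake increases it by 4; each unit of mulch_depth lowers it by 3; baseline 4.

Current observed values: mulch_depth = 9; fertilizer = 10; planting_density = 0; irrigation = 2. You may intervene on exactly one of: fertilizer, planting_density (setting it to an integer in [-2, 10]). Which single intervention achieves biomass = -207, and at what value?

Intervening on fertilizer: biomass = -4*fertilizer - 135. Reaching -207 requires fertilizer = 18, outside [-2, 10].
Intervening on planting_density: with other inputs at their observed values, biomass = -16*planting_density - 175. Solving for -207 gives planting_density = 2, within [-2, 10].

set planting_density = 2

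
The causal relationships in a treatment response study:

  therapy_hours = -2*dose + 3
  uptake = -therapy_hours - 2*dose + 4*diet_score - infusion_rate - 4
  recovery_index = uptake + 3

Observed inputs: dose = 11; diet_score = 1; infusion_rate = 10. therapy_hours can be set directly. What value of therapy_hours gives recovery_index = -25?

therapy_hours = -4

Intervening on therapy_hours fixes its value directly, overriding its dependence on dose.
Substituting into the uptake equation gives uptake = -therapy_hours - 32.
So recovery_index = -therapy_hours - 29.
Solve -therapy_hours - 29 = -25: therapy_hours = (-25 + 29) / -1 = -4.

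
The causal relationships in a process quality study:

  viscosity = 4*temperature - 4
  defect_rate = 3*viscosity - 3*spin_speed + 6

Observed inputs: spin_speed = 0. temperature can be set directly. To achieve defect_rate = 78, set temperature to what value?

temperature = 7

Substituting into the defect_rate equation gives defect_rate = 12*temperature - 6.
Solve 12*temperature - 6 = 78: temperature = (78 + 6) / 12 = 7.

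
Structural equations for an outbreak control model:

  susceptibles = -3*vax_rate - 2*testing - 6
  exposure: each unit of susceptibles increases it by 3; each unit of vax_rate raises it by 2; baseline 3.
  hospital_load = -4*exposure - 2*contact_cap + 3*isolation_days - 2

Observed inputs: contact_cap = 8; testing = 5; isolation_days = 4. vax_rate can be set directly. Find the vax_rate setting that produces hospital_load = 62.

Substituting into the susceptibles equation gives susceptibles = -3*vax_rate - 16.
Substituting into the exposure equation gives exposure = -7*vax_rate - 45.
Substituting into the hospital_load equation gives hospital_load = 28*vax_rate + 174.
Solve 28*vax_rate + 174 = 62: vax_rate = (62 - 174) / 28 = -4.

vax_rate = -4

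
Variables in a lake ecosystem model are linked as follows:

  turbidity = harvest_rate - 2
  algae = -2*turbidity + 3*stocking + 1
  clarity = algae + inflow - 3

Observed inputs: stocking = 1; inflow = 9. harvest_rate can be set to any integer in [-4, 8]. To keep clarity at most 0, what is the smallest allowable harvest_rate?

harvest_rate = 7

Substituting into the algae equation gives algae = -2*harvest_rate + 8.
Substituting into the clarity equation gives clarity = -2*harvest_rate + 14.
Require -2*harvest_rate + 14 ≤ 0, so harvest_rate ≥ 7.
The smallest integer in [-4, 8] satisfying this is 7.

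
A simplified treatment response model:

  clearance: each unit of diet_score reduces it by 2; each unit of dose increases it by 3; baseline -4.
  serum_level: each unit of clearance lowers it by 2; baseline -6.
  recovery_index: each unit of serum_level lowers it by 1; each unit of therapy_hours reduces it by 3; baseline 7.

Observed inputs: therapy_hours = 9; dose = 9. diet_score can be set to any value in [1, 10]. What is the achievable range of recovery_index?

Substituting into the clearance equation gives clearance = -2*diet_score + 23.
This gives serum_level = 4*diet_score - 52.
This gives recovery_index = -4*diet_score + 32.
Linear in diet_score, so extremes are at the endpoints: diet_score = 1 gives recovery_index = 28; diet_score = 10 gives recovery_index = -8.

-8 to 28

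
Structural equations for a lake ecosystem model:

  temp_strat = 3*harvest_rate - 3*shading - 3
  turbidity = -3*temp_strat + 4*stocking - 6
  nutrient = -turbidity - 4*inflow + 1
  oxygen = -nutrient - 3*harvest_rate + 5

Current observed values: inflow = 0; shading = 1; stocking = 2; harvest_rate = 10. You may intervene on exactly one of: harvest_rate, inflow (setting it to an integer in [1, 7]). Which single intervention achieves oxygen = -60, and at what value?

set harvest_rate = 7

Intervening on harvest_rate: with other inputs at their observed values, oxygen = -12*harvest_rate + 24. Solving for -60 gives harvest_rate = 7, within [1, 7].
Intervening on inflow: oxygen = 4*inflow - 96. Reaching -60 requires inflow = 9, outside [1, 7].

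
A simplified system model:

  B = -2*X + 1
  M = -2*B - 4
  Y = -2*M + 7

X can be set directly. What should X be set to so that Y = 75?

X = -7

Substituting into the M equation gives M = 4*X - 6.
This gives Y = -8*X + 19.
Solve -8*X + 19 = 75: X = (75 - 19) / -8 = -7.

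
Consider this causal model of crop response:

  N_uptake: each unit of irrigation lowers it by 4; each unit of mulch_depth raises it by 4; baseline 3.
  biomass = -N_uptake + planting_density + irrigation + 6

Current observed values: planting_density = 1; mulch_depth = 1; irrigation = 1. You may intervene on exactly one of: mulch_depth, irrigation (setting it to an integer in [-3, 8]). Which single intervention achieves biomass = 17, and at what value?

Intervening on mulch_depth: with other inputs at their observed values, biomass = -4*mulch_depth + 9. Solving for 17 gives mulch_depth = -2, within [-3, 8].
Intervening on irrigation: biomass = 5*irrigation. Reaching 17 requires irrigation = 17/5, not an integer.

set mulch_depth = -2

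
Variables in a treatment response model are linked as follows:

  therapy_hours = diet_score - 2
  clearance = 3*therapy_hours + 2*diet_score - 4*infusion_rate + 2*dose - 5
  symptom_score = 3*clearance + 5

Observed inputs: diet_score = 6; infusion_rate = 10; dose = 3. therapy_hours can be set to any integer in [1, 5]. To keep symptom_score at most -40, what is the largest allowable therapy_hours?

Intervening on therapy_hours fixes its value directly, overriding its dependence on diet_score.
Substituting into the clearance equation gives clearance = 3*therapy_hours - 27.
symptom_score becomes 9*therapy_hours - 76.
Require 9*therapy_hours - 76 ≤ -40, so therapy_hours ≤ 4.
The largest integer in [1, 5] satisfying this is 4.

therapy_hours = 4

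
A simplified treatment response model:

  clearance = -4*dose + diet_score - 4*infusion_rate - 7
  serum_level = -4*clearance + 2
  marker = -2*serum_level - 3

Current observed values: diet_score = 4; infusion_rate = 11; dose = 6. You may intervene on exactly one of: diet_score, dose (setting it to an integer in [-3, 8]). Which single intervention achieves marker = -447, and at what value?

Intervening on diet_score: marker = 8*diet_score - 607. Reaching -447 requires diet_score = 20, outside [-3, 8].
Intervening on dose: with other inputs at their observed values, marker = -32*dose - 383. Solving for -447 gives dose = 2, within [-3, 8].

set dose = 2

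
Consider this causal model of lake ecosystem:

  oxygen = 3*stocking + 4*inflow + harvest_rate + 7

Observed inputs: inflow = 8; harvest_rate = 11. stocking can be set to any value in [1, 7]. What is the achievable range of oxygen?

Substituting into the oxygen equation gives oxygen = 3*stocking + 50.
Linear in stocking, so extremes are at the endpoints: stocking = 1 gives oxygen = 53; stocking = 7 gives oxygen = 71.

53 to 71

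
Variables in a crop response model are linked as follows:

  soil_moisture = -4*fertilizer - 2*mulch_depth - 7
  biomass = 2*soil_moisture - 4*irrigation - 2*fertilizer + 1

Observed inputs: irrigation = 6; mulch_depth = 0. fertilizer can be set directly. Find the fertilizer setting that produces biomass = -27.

fertilizer = -1

Substituting into the soil_moisture equation gives soil_moisture = -4*fertilizer - 7.
Substituting into the biomass equation gives biomass = -10*fertilizer - 37.
Solve -10*fertilizer - 37 = -27: fertilizer = (-27 + 37) / -10 = -1.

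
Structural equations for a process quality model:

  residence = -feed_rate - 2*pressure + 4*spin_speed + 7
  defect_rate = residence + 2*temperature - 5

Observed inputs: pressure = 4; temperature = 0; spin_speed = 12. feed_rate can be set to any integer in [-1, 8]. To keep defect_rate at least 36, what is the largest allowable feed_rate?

Substituting into the residence equation gives residence = -feed_rate + 47.
Substituting into the defect_rate equation gives defect_rate = -feed_rate + 42.
Require -feed_rate + 42 ≥ 36, so feed_rate ≤ 6.
The largest integer in [-1, 8] satisfying this is 6.

feed_rate = 6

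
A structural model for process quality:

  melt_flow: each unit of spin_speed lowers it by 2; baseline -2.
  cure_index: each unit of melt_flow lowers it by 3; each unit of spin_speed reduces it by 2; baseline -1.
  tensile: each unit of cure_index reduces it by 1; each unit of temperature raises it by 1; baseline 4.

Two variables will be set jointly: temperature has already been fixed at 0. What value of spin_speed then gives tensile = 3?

With temperature held at 0:
Substituting into the cure_index equation gives cure_index = 4*spin_speed + 5.
tensile becomes -4*spin_speed - 1.
Solve -4*spin_speed - 1 = 3: spin_speed = (3 + 1) / -4 = -1.

spin_speed = -1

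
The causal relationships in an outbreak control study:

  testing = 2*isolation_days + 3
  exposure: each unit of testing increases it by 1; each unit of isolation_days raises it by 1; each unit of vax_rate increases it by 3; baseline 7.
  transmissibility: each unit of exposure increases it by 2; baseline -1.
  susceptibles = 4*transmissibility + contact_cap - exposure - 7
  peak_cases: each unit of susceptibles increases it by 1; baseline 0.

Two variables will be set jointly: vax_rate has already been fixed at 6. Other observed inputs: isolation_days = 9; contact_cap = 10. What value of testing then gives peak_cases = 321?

With vax_rate held at 6:
Intervening on testing fixes its value directly, overriding its dependence on isolation_days.
Substituting into the exposure equation gives exposure = testing + 34.
So transmissibility = 2*testing + 67.
Substituting into the susceptibles equation gives susceptibles = 7*testing + 237.
Substituting into the peak_cases equation gives peak_cases = 7*testing + 237.
Solve 7*testing + 237 = 321: testing = (321 - 237) / 7 = 12.

testing = 12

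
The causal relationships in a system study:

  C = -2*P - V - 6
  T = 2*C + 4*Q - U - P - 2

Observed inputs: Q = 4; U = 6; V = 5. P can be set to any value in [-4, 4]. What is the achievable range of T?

-34 to 6

Substituting into the C equation gives C = -2*P - 11.
Substituting into the T equation gives T = -5*P - 14.
Linear in P, so extremes are at the endpoints: P = -4 gives T = 6; P = 4 gives T = -34.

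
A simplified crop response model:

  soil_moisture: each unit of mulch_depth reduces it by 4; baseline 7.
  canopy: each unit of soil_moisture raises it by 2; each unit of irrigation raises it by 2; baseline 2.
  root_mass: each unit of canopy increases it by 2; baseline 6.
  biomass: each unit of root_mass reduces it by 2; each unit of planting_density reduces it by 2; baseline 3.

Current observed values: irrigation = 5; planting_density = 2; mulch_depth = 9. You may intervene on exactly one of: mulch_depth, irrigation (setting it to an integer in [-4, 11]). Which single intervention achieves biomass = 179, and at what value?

Intervening on mulch_depth: biomass = 32*mulch_depth - 117. Reaching 179 requires mulch_depth = 37/4, not an integer.
Intervening on irrigation: with other inputs at their observed values, biomass = -8*irrigation + 211. Solving for 179 gives irrigation = 4, within [-4, 11].

set irrigation = 4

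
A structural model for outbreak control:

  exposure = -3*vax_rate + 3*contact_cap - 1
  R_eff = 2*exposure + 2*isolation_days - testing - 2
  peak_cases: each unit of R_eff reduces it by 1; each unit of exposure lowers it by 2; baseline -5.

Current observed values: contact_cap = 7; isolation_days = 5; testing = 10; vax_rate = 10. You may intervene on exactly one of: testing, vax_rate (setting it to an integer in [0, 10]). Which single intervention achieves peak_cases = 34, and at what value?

set testing = 7

Intervening on testing: with other inputs at their observed values, peak_cases = testing + 27. Solving for 34 gives testing = 7, within [0, 10].
Intervening on vax_rate: peak_cases = 12*vax_rate - 83. Reaching 34 requires vax_rate = 39/4, not an integer.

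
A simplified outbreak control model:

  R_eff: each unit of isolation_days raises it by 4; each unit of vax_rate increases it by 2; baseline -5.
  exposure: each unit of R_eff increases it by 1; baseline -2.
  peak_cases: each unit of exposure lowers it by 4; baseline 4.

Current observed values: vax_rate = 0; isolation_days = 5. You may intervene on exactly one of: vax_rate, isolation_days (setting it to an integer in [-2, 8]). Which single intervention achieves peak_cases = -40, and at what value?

set vax_rate = -1

Intervening on vax_rate: with other inputs at their observed values, peak_cases = -8*vax_rate - 48. Solving for -40 gives vax_rate = -1, within [-2, 8].
Intervening on isolation_days: peak_cases = -16*isolation_days + 32. Reaching -40 requires isolation_days = 9/2, not an integer.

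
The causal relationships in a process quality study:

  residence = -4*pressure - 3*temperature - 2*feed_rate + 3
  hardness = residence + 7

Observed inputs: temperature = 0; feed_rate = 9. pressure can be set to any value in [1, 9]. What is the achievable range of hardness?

-44 to -12

Substituting into the residence equation gives residence = -4*pressure - 15.
Substituting into the hardness equation gives hardness = -4*pressure - 8.
Linear in pressure, so extremes are at the endpoints: pressure = 1 gives hardness = -12; pressure = 9 gives hardness = -44.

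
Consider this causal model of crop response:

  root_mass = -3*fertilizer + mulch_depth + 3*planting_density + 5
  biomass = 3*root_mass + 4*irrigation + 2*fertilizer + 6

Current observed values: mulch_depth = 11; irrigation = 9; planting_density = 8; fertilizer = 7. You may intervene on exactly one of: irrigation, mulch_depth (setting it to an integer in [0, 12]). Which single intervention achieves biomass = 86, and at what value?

set mulch_depth = 2

Intervening on irrigation: biomass = 4*irrigation + 77. Reaching 86 requires irrigation = 9/4, not an integer.
Intervening on mulch_depth: with other inputs at their observed values, biomass = 3*mulch_depth + 80. Solving for 86 gives mulch_depth = 2, within [0, 12].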